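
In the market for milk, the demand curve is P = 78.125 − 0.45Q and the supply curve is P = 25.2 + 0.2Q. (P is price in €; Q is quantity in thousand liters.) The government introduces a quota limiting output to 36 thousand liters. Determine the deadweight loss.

€670.56 thousand

Competitive equilibrium: 78.125 − 0.45Q = 25.2 + 0.2Q → Q* = 81.4231, P* = 41.4846.
At Q = 36: demand price = 78.125 − 0.45·36 = 61.925; supply price = 25.2 + 0.2·36 = 32.4.
ΔQ = 81.4231 − 36 = 45.4231; wedge = 61.925 − 32.4 = 29.525.
Deadweight loss = ½ × 45.4231 × 29.525 = €670.56 thousand.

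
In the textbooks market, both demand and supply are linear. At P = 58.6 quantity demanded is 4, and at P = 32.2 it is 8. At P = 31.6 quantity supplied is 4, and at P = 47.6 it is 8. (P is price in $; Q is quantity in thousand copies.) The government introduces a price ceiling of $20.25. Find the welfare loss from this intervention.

Demand slope = (32.2 − 58.6)/(8 − 4) = −6.6, so P = 85 − 6.6Q.
Supply slope = (47.6 − 31.6)/(8 − 4) = 4, so P = 15.6 + 4Q.
Competitive equilibrium: 85 − 6.6Q = 15.6 + 4Q → Q* = 6.5472, P* = 41.7887.
At the ceiling P = 20.25, quantity supplied = (20.25 − 15.6)/4 = 1.1625.
Willingness to pay at Q' = 1.1625: 85 − 6.6·1.1625 = 77.3275.
ΔQ = 6.5472 − 1.1625 = 5.3847; wedge = 77.3275 − 20.25 = 57.0775.
The triangle = ½ × 5.3847 × 57.0775 = $153.67 thousand.

$153.67 thousand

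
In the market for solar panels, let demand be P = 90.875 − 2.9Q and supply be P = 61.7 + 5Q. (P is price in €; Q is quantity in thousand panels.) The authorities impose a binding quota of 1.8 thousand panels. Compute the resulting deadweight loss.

€14.16 thousand

Competitive equilibrium: 90.875 − 2.9Q = 61.7 + 5Q → Q* = 3.69304, P* = 80.16519.
At Q = 1.8: demand price = 90.875 − 2.9·1.8 = 85.655; supply price = 61.7 + 5·1.8 = 70.7.
ΔQ = 3.69304 − 1.8 = 1.89304; wedge = 85.655 − 70.7 = 14.955.
Deadweight loss = ½ × 1.89304 × 14.955 = €14.16 thousand.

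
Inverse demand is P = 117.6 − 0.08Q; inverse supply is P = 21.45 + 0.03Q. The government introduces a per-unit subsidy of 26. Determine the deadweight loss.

3072.73

Competitive equilibrium: 117.6 − 0.08Q = 21.45 + 0.03Q → Q* = 874.0909, P* = 47.6727.
The subsidy lowers effective supply by 26: P = 0.03Q − 4.55.
New quantity: 117.6 − 0.08Q = 0.03Q − 4.55 → Q' = 1110.4545.
Overproduction ΔQ = 1110.4545 − 874.0909 = 236.3636; wedge = subsidy = 26.
DWL = ½ × 236.3636 × 26 = 3072.73.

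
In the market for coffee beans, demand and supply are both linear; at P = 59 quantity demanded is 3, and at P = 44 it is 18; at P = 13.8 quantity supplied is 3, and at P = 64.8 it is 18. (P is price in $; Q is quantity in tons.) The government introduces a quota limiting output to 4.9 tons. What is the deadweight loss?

Demand slope = (44 − 59)/(18 − 3) = −1, so P = 62 − Q.
Supply slope = (64.8 − 13.8)/(18 − 3) = 3.4, so P = 3.6 + 3.4Q.
Competitive equilibrium: 62 − Q = 3.6 + 3.4Q → Q* = 13.2727, P* = 48.7273.
At Q = 4.9: demand price = 62 − 1·4.9 = 57.1; supply price = 3.6 + 3.4·4.9 = 20.26.
ΔQ = 13.2727 − 4.9 = 8.3727; wedge = 57.1 − 20.26 = 36.84.
Deadweight loss = ½ × 8.3727 × 36.84 = $154.23.

$154.23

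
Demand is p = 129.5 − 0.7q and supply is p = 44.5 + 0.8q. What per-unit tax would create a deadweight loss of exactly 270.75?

28.5

Competitive equilibrium: 129.5 − 0.7q = 44.5 + 0.8q → q* = 56.6667, p* = 89.8333.
A tax t gives Δq = t/1.5 and wedge t, so DWL = t²/3.
t²/3 = 270.75 → t² = 812.25 → t = 28.5.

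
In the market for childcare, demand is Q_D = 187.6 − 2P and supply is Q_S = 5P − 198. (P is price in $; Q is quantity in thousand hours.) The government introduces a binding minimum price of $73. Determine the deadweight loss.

In inverse form: demand P = 93.8 − 0.5Q, supply P = 39.6 + 0.2Q.
Competitive equilibrium: 93.8 − 0.5Q = 39.6 + 0.2Q → Q* = 77.4286, P* = 55.0857.
At the floor P = 73, quantity demanded = (93.8 − 73)/0.5 = 41.6.
Sellers' marginal cost at Q' = 41.6: 39.6 + 0.2·41.6 = 47.92.
ΔQ = 77.4286 − 41.6 = 35.8286; wedge = 73 − 47.92 = 25.08.
DWL = ½ × 35.8286 × 25.08 = $449.29 thousand.

$449.29 thousand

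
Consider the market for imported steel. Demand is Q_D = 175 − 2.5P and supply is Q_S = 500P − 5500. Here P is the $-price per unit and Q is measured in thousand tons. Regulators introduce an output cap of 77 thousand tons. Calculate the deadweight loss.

$978.33 thousand

In inverse form: demand P = 70 − 0.4Q, supply P = 11 + 0.002Q.
Competitive equilibrium: 70 − 0.4Q = 11 + 0.002Q → Q* = 146.7662, P* = 11.2935.
At Q = 77: demand price = 70 − 0.4·77 = 39.2; supply price = 11 + 0.002·77 = 11.154.
ΔQ = 146.7662 − 77 = 69.7662; wedge = 39.2 − 11.154 = 28.046.
The triangle = ½ × 69.7662 × 28.046 = $978.33 thousand.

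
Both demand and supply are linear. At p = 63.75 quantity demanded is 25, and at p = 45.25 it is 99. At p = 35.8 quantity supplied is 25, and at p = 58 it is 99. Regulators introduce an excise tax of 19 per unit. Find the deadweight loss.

328.18

Demand slope = (45.25 − 63.75)/(99 − 25) = −0.25, so p = 70 − 0.25q.
Supply slope = (58 − 35.8)/(99 − 25) = 0.3, so p = 28.3 + 0.3q.
Competitive equilibrium: 70 − 0.25q = 28.3 + 0.3q → q* = 75.8182, p* = 51.0455.
With the tax, the buyer price exceeds the seller price by 19: (70 − 0.25q) − (28.3 + 0.3q) = 19 → q' = 41.2727.
Δq = 75.8182 − 41.2727 = 34.5455; the wedge equals the tax, 19.
The triangle = ½ × 34.5455 × 19 = 328.18.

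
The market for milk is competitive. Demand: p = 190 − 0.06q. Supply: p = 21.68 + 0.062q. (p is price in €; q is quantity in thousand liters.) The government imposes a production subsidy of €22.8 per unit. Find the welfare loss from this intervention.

Competitive equilibrium: 190 − 0.06q = 21.68 + 0.062q → q* = 1379.6721, p* = 107.2197.
The subsidy lowers effective supply by 22.8: p = 0.062q − 1.12.
New quantity: 190 − 0.06q = 0.062q − 1.12 → q' = 1566.5574.
Overproduction Δq = 1566.5574 − 1379.6721 = 186.8853; wedge = subsidy = 22.8.
Welfare loss = ½ × 186.8853 × 22.8 = €2130.49 thousand.

€2130.49 thousand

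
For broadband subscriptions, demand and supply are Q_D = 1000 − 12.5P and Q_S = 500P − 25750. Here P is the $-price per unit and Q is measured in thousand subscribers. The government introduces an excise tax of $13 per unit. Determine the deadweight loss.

$1030.49 thousand

In inverse form: demand P = 80 − 0.08Q, supply P = 51.5 + 0.002Q.
Competitive equilibrium: 80 − 0.08Q = 51.5 + 0.002Q → Q* = 347.561, P* = 52.1951.
With the tax, the buyer price exceeds the seller price by 13: (80 − 0.08Q) − (51.5 + 0.002Q) = 13 → Q' = 189.0244.
ΔQ = 347.561 − 189.0244 = 158.5366; the wedge equals the tax, 13.
Deadweight loss = ½ × 158.5366 × 13 = $1030.49 thousand.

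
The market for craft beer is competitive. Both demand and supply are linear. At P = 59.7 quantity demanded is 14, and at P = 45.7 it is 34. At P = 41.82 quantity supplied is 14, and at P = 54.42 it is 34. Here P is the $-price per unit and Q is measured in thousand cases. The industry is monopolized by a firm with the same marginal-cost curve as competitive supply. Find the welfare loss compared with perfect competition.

Demand slope = (45.7 − 59.7)/(34 − 14) = −0.7, so P = 69.5 − 0.7Q.
Supply slope = (54.42 − 41.82)/(34 − 14) = 0.63, so P = 33 + 0.63Q.
Competitive equilibrium: 69.5 − 0.7Q = 33 + 0.63Q → Q* = 27.4436, P* = 50.2895.
Marginal revenue: MR = 69.5 − 1.4Q. Set MR = MC: 69.5 − 1.4Q = 33 + 0.63Q → Q_m = 17.9803.
Price P_m = 69.5 − 0.7·17.9803 = 56.9138; MC(Q_m) = 33 + 0.63·17.9803 = 44.3276.
Competitive Q* = 27.4436, so ΔQ = 9.4633; wedge = 56.9138 − 44.3276 = 12.5862.
Welfare loss = ½ × 9.4633 × 12.5862 = $59.55 thousand.

$59.55 thousand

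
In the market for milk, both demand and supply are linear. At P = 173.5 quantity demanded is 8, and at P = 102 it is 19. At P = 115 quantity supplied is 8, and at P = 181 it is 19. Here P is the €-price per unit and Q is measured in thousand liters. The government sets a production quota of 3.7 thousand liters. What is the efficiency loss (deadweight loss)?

€504 thousand

Demand slope = (102 − 173.5)/(19 − 8) = −6.5, so P = 225.5 − 6.5Q.
Supply slope = (181 − 115)/(19 − 8) = 6, so P = 67 + 6Q.
Competitive equilibrium: 225.5 − 6.5Q = 67 + 6Q → Q* = 12.68, P* = 143.08.
At Q = 3.7: demand price = 225.5 − 6.5·3.7 = 201.45; supply price = 67 + 6·3.7 = 89.2.
ΔQ = 12.68 − 3.7 = 8.98; wedge = 201.45 − 89.2 = 112.25.
The triangle = ½ × 8.98 × 112.25 = €504 thousand.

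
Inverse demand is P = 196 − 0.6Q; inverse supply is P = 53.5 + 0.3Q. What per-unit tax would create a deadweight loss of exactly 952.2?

41.4

Competitive equilibrium: 196 − 0.6Q = 53.5 + 0.3Q → Q* = 158.3333, P* = 101.
A tax t gives ΔQ = t/0.9 and wedge t, so DWL = t²/1.8.
t²/1.8 = 952.2 → t² = 1713.96 → t = 41.4.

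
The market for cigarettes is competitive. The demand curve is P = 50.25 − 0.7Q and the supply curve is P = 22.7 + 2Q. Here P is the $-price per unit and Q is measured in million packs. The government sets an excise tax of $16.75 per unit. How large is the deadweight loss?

$51.96 million

Competitive equilibrium: 50.25 − 0.7Q = 22.7 + 2Q → Q* = 10.2037, P* = 43.1074.
With the tax, the buyer price exceeds the seller price by 16.75: (50.25 − 0.7Q) − (22.7 + 2Q) = 16.75 → Q' = 4.
ΔQ = 10.2037 − 4 = 6.2037; the wedge equals the tax, 16.75.
DWL = ½ × 6.2037 × 16.75 = $51.96 million.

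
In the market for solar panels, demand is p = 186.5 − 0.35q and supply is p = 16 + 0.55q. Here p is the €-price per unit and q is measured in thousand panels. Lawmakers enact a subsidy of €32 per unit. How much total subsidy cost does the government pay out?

Competitive equilibrium: 186.5 − 0.35q = 16 + 0.55q → q* = 189.4444, p* = 120.1944.
The subsidy lowers effective supply by 32: p = 0.55q − 16.
New quantity: 186.5 − 0.35q = 0.55q − 16 → q' = 225.
Total subsidy cost = 32 × 225 = €7200 thousand.

€7200 thousand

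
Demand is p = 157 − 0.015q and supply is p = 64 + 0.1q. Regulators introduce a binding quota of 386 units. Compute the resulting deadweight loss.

Competitive equilibrium: 157 − 0.015q = 64 + 0.1q → q* = 808.6957, p* = 144.8696.
At q = 386: demand price = 157 − 0.015·386 = 151.21; supply price = 64 + 0.1·386 = 102.6.
Δq = 808.6957 − 386 = 422.6957; wedge = 151.21 − 102.6 = 48.61.
Welfare loss = ½ × 422.6957 × 48.61 = 10273.62.

10273.62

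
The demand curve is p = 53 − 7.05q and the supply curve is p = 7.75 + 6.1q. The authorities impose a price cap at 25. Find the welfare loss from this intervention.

Competitive equilibrium: 53 − 7.05q = 7.75 + 6.1q → q* = 3.4411, p* = 28.7405.
At the ceiling p = 25, quantity supplied = (25 − 7.75)/6.1 = 2.8279.
Willingness to pay at q' = 2.8279: 53 − 7.05·2.8279 = 33.0633.
Δq = 3.4411 − 2.8279 = 0.6132; wedge = 33.0633 − 25 = 8.0633.
The triangle = ½ × 0.6132 × 8.0633 = 2.47.

2.47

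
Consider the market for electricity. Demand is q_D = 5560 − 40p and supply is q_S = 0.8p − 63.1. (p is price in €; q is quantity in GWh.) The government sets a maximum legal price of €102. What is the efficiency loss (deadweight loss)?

In inverse form: demand p = 139 − 0.025q, supply p = 78.875 + 1.25q.
Competitive equilibrium: 139 − 0.025q = 78.875 + 1.25q → q* = 47.1569, p* = 137.8211.
At the ceiling p = 102, quantity supplied = (102 − 78.875)/1.25 = 18.5.
Willingness to pay at q' = 18.5: 139 − 0.025·18.5 = 138.5375.
Δq = 47.1569 − 18.5 = 28.6569; wedge = 138.5375 − 102 = 36.5375.
DWL = ½ × 28.6569 × 36.5375 = €523.53.

€523.53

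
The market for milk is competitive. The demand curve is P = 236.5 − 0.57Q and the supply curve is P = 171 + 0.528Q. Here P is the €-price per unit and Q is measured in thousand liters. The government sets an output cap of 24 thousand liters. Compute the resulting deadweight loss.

Competitive equilibrium: 236.5 − 0.57Q = 171 + 0.528Q → Q* = 59.6539, P* = 202.4973.
At Q = 24: demand price = 236.5 − 0.57·24 = 222.82; supply price = 171 + 0.528·24 = 183.672.
ΔQ = 59.6539 − 24 = 35.6539; wedge = 222.82 − 183.672 = 39.148.
Welfare loss = ½ × 35.6539 × 39.148 = €697.89 thousand.

€697.89 thousand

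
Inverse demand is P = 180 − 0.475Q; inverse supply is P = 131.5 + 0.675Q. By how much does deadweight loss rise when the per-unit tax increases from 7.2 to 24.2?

232.09

Competitive equilibrium: 180 − 0.475Q = 131.5 + 0.675Q → Q* = 42.1739, P* = 159.9674.
For a per-unit tax t: ΔQ = t/1.15, so DWL = ½·t·(t/1.15) = t²/2.3.
At t = 7.2: DWL = 22.539. At t = 24.2: DWL = 254.626.
Increase = 254.626 − 22.539 = 232.09.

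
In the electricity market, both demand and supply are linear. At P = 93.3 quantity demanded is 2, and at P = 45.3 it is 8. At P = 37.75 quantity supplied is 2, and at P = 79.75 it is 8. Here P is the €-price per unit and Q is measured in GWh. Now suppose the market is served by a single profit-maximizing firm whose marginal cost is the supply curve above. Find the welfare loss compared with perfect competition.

Demand slope = (45.3 − 93.3)/(8 − 2) = −8, so P = 109.3 − 8Q.
Supply slope = (79.75 − 37.75)/(8 − 2) = 7, so P = 23.75 + 7Q.
Competitive equilibrium: 109.3 − 8Q = 23.75 + 7Q → Q* = 5.703333, P* = 63.673333.
Marginal revenue: MR = 109.3 − 16Q. Set MR = MC: 109.3 − 16Q = 23.75 + 7Q → Q_m = 3.719565.
Price P_m = 109.3 − 8·3.719565 = 79.54348; MC(Q_m) = 23.75 + 7·3.719565 = 49.786955.
Competitive Q* = 5.703333, so ΔQ = 1.983768; wedge = 79.54348 − 49.786955 = 29.756525.
The triangle = ½ × 1.983768 × 29.756525 = €29.52.

€29.52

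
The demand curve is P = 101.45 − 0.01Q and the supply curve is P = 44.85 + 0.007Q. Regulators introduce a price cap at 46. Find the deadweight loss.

85153.19

Competitive equilibrium: 101.45 − 0.01Q = 44.85 + 0.007Q → Q* = 3329.41176, P* = 68.15588.
At the ceiling P = 46, quantity supplied = (46 − 44.85)/0.007 = 164.28571.
Willingness to pay at Q' = 164.28571: 101.45 − 0.01·164.28571 = 99.80714.
ΔQ = 3329.41176 − 164.28571 = 3165.12605; wedge = 99.80714 − 46 = 53.80714.
Welfare loss = ½ × 3165.12605 × 53.80714 = 85153.19.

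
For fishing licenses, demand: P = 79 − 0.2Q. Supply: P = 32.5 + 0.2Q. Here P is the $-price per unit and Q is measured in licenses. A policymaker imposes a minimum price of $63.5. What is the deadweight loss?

$300.31

Competitive equilibrium: 79 − 0.2Q = 32.5 + 0.2Q → Q* = 116.25, P* = 55.75.
At the floor P = 63.5, quantity demanded = (79 − 63.5)/0.2 = 77.5.
Sellers' marginal cost at Q' = 77.5: 32.5 + 0.2·77.5 = 48.
ΔQ = 116.25 − 77.5 = 38.75; wedge = 63.5 − 48 = 15.5.
The triangle = ½ × 38.75 × 15.5 = $300.31.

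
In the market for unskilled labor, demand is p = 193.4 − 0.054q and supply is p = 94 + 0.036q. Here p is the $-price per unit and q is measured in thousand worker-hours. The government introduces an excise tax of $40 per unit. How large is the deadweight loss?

$8888.89 thousand

Competitive equilibrium: 193.4 − 0.054q = 94 + 0.036q → q* = 1104.4444, p* = 133.76.
With the tax, the buyer price exceeds the seller price by 40: (193.4 − 0.054q) − (94 + 0.036q) = 40 → q' = 660.
Δq = 1104.4444 − 660 = 444.4444; the wedge equals the tax, 40.
Welfare loss = ½ × 444.4444 × 40 = $8888.89 thousand.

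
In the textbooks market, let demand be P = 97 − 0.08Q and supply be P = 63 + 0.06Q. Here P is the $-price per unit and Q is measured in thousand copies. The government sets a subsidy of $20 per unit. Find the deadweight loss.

Competitive equilibrium: 97 − 0.08Q = 63 + 0.06Q → Q* = 242.8571, P* = 77.5714.
The subsidy lowers effective supply by 20: P = 43 + 0.06Q.
New quantity: 97 − 0.08Q = 43 + 0.06Q → Q' = 385.7143.
Overproduction ΔQ = 385.7143 − 242.8571 = 142.8572; wedge = subsidy = 20.
The triangle = ½ × 142.8572 × 20 = $1428.57 thousand.

$1428.57 thousand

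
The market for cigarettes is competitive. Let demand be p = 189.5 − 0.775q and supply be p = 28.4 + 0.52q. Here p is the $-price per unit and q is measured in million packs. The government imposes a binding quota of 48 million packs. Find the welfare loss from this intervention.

$3779.58 million

Competitive equilibrium: 189.5 − 0.775q = 28.4 + 0.52q → q* = 124.4015, p* = 93.0888.
At q = 48: demand price = 189.5 − 0.775·48 = 152.3; supply price = 28.4 + 0.52·48 = 53.36.
Δq = 124.4015 − 48 = 76.4015; wedge = 152.3 − 53.36 = 98.94.
Welfare loss = ½ × 76.4015 × 98.94 = $3779.58 million.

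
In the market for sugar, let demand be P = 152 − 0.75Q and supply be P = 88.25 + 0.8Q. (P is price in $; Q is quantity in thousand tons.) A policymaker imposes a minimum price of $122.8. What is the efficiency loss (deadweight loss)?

$3.74 thousand

Competitive equilibrium: 152 − 0.75Q = 88.25 + 0.8Q → Q* = 41.129, P* = 121.1532.
At the floor P = 122.8, quantity demanded = (152 − 122.8)/0.75 = 38.9333.
Sellers' marginal cost at Q' = 38.9333: 88.25 + 0.8·38.9333 = 119.3966.
ΔQ = 41.129 − 38.9333 = 2.1957; wedge = 122.8 − 119.3966 = 3.4034.
Welfare loss = ½ × 2.1957 × 3.4034 = $3.74 thousand.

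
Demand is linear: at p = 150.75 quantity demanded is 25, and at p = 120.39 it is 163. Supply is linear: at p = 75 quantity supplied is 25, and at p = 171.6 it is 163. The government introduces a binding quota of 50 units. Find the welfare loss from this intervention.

1512.26

Demand slope = (120.39 − 150.75)/(163 − 25) = −0.22, so p = 156.25 − 0.22q.
Supply slope = (171.6 − 75)/(163 − 25) = 0.7, so p = 57.5 + 0.7q.
Competitive equilibrium: 156.25 − 0.22q = 57.5 + 0.7q → q* = 107.337, p* = 132.6359.
At q = 50: demand price = 156.25 − 0.22·50 = 145.25; supply price = 57.5 + 0.7·50 = 92.5.
Δq = 107.337 − 50 = 57.337; wedge = 145.25 − 92.5 = 52.75.
Welfare loss = ½ × 57.337 × 52.75 = 1512.26.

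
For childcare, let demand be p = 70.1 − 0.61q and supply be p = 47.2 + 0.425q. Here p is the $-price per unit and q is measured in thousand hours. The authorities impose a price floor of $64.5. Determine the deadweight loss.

Competitive equilibrium: 70.1 − 0.61q = 47.2 + 0.425q → q* = 22.1256, p* = 56.6034.
At the floor p = 64.5, quantity demanded = (70.1 − 64.5)/0.61 = 9.1803.
Sellers' marginal cost at q' = 9.1803: 47.2 + 0.425·9.1803 = 51.1016.
Δq = 22.1256 − 9.1803 = 12.9453; wedge = 64.5 − 51.1016 = 13.3984.
The triangle = ½ × 12.9453 × 13.3984 = $86.72 thousand.

$86.72 thousand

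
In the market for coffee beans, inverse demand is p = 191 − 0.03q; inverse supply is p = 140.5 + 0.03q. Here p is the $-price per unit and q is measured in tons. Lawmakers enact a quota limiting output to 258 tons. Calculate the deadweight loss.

$10220

Competitive equilibrium: 191 − 0.03q = 140.5 + 0.03q → q* = 841.6667, p* = 165.75.
At q = 258: demand price = 191 − 0.03·258 = 183.26; supply price = 140.5 + 0.03·258 = 148.24.
Δq = 841.6667 − 258 = 583.6667; wedge = 183.26 − 148.24 = 35.02.
DWL = ½ × 583.6667 × 35.02 = $10220.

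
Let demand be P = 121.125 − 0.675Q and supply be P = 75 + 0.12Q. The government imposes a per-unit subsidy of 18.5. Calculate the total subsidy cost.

Competitive equilibrium: 121.125 − 0.675Q = 75 + 0.12Q → Q* = 58.0189, P* = 81.9623.
The subsidy lowers effective supply by 18.5: P = 56.5 + 0.12Q.
New quantity: 121.125 − 0.675Q = 56.5 + 0.12Q → Q' = 81.2893.
Total subsidy cost = 18.5 × 81.2893 = 1503.85.

1503.85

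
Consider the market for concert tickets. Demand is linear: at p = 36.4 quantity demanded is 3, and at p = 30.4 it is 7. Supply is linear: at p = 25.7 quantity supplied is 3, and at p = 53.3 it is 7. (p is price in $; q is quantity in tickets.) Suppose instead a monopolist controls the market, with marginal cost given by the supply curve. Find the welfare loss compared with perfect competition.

$1.76

Demand slope = (30.4 − 36.4)/(7 − 3) = −1.5, so p = 40.9 − 1.5q.
Supply slope = (53.3 − 25.7)/(7 − 3) = 6.9, so p = 5 + 6.9q.
Competitive equilibrium: 40.9 − 1.5q = 5 + 6.9q → q* = 4.2738, p* = 34.4893.
Marginal revenue: MR = 40.9 − 3q. Set MR = MC: 40.9 − 3q = 5 + 6.9q → q_m = 3.6263.
Price p_m = 40.9 − 1.5·3.6263 = 35.4606; MC(q_m) = 5 + 6.9·3.6263 = 30.0215.
Competitive q* = 4.2738, so Δq = 0.6475; wedge = 35.4606 − 30.0215 = 5.4391.
Deadweight loss = ½ × 0.6475 × 5.4391 = $1.76.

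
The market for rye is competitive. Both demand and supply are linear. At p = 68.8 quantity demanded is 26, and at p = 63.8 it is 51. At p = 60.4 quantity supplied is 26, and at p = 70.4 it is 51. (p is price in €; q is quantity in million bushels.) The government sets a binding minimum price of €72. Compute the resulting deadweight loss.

€270 million

Demand slope = (63.8 − 68.8)/(51 − 26) = −0.2, so p = 74 − 0.2q.
Supply slope = (70.4 − 60.4)/(51 − 26) = 0.4, so p = 50 + 0.4q.
Competitive equilibrium: 74 − 0.2q = 50 + 0.4q → q* = 40, p* = 66.
At the floor p = 72, quantity demanded = (74 − 72)/0.2 = 10.
Sellers' marginal cost at q' = 10: 50 + 0.4·10 = 54.
Δq = 40 − 10 = 30; wedge = 72 − 54 = 18.
Deadweight loss = ½ × 30 × 18 = €270 million.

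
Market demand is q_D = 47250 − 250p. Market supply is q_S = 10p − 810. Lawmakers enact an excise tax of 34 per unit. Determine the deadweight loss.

In inverse form: demand p = 189 − 0.004q, supply p = 81 + 0.1q.
Competitive equilibrium: 189 − 0.004q = 81 + 0.1q → q* = 1038.4615, p* = 184.8462.
With the tax, the buyer price exceeds the seller price by 34: (189 − 0.004q) − (81 + 0.1q) = 34 → q' = 711.5385.
Δq = 1038.4615 − 711.5385 = 326.923; the wedge equals the tax, 34.
The triangle = ½ × 326.923 × 34 = 5557.69.

5557.69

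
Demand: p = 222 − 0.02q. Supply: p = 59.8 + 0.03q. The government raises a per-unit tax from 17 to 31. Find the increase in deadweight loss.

Competitive equilibrium: 222 − 0.02q = 59.8 + 0.03q → q* = 3244, p* = 157.12.
For a per-unit tax t: Δq = t/0.05, so DWL = ½·t·(t/0.05) = t²/0.1.
At t = 17: DWL = 2890. At t = 31: DWL = 9610.
Increase = 9610 − 2890 = 6720.

6720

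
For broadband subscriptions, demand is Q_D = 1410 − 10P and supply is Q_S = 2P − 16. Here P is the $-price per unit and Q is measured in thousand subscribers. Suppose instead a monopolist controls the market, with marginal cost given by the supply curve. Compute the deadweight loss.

$300.83 thousand

In inverse form: demand P = 141 − 0.1Q, supply P = 8 + 0.5Q.
Competitive equilibrium: 141 − 0.1Q = 8 + 0.5Q → Q* = 221.6667, P* = 118.8333.
Marginal revenue: MR = 141 − 0.2Q. Set MR = MC: 141 − 0.2Q = 8 + 0.5Q → Q_m = 190.
Price P_m = 141 − 0.1·190 = 122; MC(Q_m) = 8 + 0.5·190 = 103.
Competitive Q* = 221.6667, so ΔQ = 31.6667; wedge = 122 − 103 = 19.
Deadweight loss = ½ × 31.6667 × 19 = $300.83 thousand.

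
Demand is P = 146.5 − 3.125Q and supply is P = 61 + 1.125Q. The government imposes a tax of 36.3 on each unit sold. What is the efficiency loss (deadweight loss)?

Competitive equilibrium: 146.5 − 3.125Q = 61 + 1.125Q → Q* = 20.1176, P* = 83.6324.
With the tax, the buyer price exceeds the seller price by 36.3: (146.5 − 3.125Q) − (61 + 1.125Q) = 36.3 → Q' = 11.5765.
ΔQ = 20.1176 − 11.5765 = 8.5411; the wedge equals the tax, 36.3.
Deadweight loss = ½ × 8.5411 × 36.3 = 155.02.

155.02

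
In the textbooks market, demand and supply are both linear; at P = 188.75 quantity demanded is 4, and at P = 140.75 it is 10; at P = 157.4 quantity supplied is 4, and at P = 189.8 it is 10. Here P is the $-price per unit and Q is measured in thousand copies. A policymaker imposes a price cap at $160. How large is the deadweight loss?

Demand slope = (140.75 − 188.75)/(10 − 4) = −8, so P = 220.75 − 8Q.
Supply slope = (189.8 − 157.4)/(10 − 4) = 5.4, so P = 135.8 + 5.4Q.
Competitive equilibrium: 220.75 − 8Q = 135.8 + 5.4Q → Q* = 6.3396, P* = 170.0336.
At the ceiling P = 160, quantity supplied = (160 − 135.8)/5.4 = 4.4815.
Willingness to pay at Q' = 4.4815: 220.75 − 8·4.4815 = 184.898.
ΔQ = 6.3396 − 4.4815 = 1.8581; wedge = 184.898 − 160 = 24.898.
Deadweight loss = ½ × 1.8581 × 24.898 = $23.13 thousand.

$23.13 thousand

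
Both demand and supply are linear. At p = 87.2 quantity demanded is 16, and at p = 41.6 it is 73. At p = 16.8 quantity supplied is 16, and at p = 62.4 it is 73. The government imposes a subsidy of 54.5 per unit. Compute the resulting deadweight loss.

928.20

Demand slope = (41.6 − 87.2)/(73 − 16) = −0.8, so p = 100 − 0.8q.
Supply slope = (62.4 − 16.8)/(73 − 16) = 0.8, so p = 4 + 0.8q.
Competitive equilibrium: 100 − 0.8q = 4 + 0.8q → q* = 60, p* = 52.
The subsidy lowers effective supply by 54.5: p = 0.8q − 50.5.
New quantity: 100 − 0.8q = 0.8q − 50.5 → q' = 94.0625.
Overproduction Δq = 94.0625 − 60 = 34.0625; wedge = subsidy = 54.5.
Welfare loss = ½ × 34.0625 × 54.5 = 928.20.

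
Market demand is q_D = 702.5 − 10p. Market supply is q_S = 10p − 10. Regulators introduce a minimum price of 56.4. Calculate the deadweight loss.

In inverse form: demand p = 70.25 − 0.1q, supply p = 1 + 0.1q.
Competitive equilibrium: 70.25 − 0.1q = 1 + 0.1q → q* = 346.25, p* = 35.625.
At the floor p = 56.4, quantity demanded = (70.25 − 56.4)/0.1 = 138.5.
Sellers' marginal cost at q' = 138.5: 1 + 0.1·138.5 = 14.85.
Δq = 346.25 − 138.5 = 207.75; wedge = 56.4 − 14.85 = 41.55.
Deadweight loss = ½ × 207.75 × 41.55 = 4316.01.

4316.01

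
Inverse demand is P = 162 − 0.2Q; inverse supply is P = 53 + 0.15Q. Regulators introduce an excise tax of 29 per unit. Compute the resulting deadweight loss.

Competitive equilibrium: 162 − 0.2Q = 53 + 0.15Q → Q* = 311.4286, P* = 99.7143.
With the tax, the buyer price exceeds the seller price by 29: (162 − 0.2Q) − (53 + 0.15Q) = 29 → Q' = 228.5714.
ΔQ = 311.4286 − 228.5714 = 82.8572; the wedge equals the tax, 29.
DWL = ½ × 82.8572 × 29 = 1201.43.

1201.43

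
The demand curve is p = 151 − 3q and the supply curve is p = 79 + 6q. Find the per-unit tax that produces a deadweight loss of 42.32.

27.6

Competitive equilibrium: 151 − 3q = 79 + 6q → q* = 8, p* = 127.
A tax t gives Δq = t/9 and wedge t, so DWL = t²/18.
t²/18 = 42.32 → t² = 761.76 → t = 27.6.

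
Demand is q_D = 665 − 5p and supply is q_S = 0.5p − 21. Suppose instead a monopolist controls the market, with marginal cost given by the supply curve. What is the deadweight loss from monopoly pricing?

In inverse form: demand p = 133 − 0.2q, supply p = 42 + 2q.
Competitive equilibrium: 133 − 0.2q = 42 + 2q → q* = 41.3636, p* = 124.7273.
Marginal revenue: MR = 133 − 0.4q. Set MR = MC: 133 − 0.4q = 42 + 2q → q_m = 37.9167.
Price p_m = 133 − 0.2·37.9167 = 125.4167; MC(q_m) = 42 + 2·37.9167 = 117.8334.
Competitive q* = 41.3636, so Δq = 3.4469; wedge = 125.4167 − 117.8334 = 7.5833.
The triangle = ½ × 3.4469 × 7.5833 = 13.07.

13.07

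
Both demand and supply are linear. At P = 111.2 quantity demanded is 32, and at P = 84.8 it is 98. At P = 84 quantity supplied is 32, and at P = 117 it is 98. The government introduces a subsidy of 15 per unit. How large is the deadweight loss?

Demand slope = (84.8 − 111.2)/(98 − 32) = −0.4, so P = 124 − 0.4Q.
Supply slope = (117 − 84)/(98 − 32) = 0.5, so P = 68 + 0.5Q.
Competitive equilibrium: 124 − 0.4Q = 68 + 0.5Q → Q* = 62.2222, P* = 99.1111.
The subsidy lowers effective supply by 15: P = 53 + 0.5Q.
New quantity: 124 − 0.4Q = 53 + 0.5Q → Q' = 78.8889.
Overproduction ΔQ = 78.8889 − 62.2222 = 16.6667; wedge = subsidy = 15.
Welfare loss = ½ × 16.6667 × 15 = 125.

125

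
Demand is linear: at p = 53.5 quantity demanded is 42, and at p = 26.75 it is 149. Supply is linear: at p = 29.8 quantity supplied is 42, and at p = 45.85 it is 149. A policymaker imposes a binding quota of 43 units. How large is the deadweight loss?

Demand slope = (26.75 − 53.5)/(149 − 42) = −0.25, so p = 64 − 0.25q.
Supply slope = (45.85 − 29.8)/(149 − 42) = 0.15, so p = 23.5 + 0.15q.
Competitive equilibrium: 64 − 0.25q = 23.5 + 0.15q → q* = 101.25, p* = 38.6875.
At q = 43: demand price = 64 − 0.25·43 = 53.25; supply price = 23.5 + 0.15·43 = 29.95.
Δq = 101.25 − 43 = 58.25; wedge = 53.25 − 29.95 = 23.3.
Deadweight loss = ½ × 58.25 × 23.3 = 678.61.

678.61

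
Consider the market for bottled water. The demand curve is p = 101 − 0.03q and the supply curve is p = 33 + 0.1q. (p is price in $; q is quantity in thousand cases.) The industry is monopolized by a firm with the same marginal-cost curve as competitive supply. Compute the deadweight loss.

$625.24 thousand

Competitive equilibrium: 101 − 0.03q = 33 + 0.1q → q* = 523.0769, p* = 85.3077.
Marginal revenue: MR = 101 − 0.06q. Set MR = MC: 101 − 0.06q = 33 + 0.1q → q_m = 425.
Price p_m = 101 − 0.03·425 = 88.25; MC(q_m) = 33 + 0.1·425 = 75.5.
Competitive q* = 523.0769, so Δq = 98.0769; wedge = 88.25 − 75.5 = 12.75.
Welfare loss = ½ × 98.0769 × 12.75 = $625.24 thousand.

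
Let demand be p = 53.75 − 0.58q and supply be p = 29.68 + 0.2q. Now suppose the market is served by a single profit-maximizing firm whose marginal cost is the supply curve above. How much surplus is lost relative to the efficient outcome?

Competitive equilibrium: 53.75 − 0.58q = 29.68 + 0.2q → q* = 30.859, p* = 35.8518.
Marginal revenue: MR = 53.75 − 1.16q. Set MR = MC: 53.75 − 1.16q = 29.68 + 0.2q → q_m = 17.6985.
Price p_m = 53.75 − 0.58·17.6985 = 43.4849; MC(q_m) = 29.68 + 0.2·17.6985 = 33.2197.
Competitive q* = 30.859, so Δq = 13.1605; wedge = 43.4849 − 33.2197 = 10.2652.
Welfare loss = ½ × 13.1605 × 10.2652 = 67.55.

67.55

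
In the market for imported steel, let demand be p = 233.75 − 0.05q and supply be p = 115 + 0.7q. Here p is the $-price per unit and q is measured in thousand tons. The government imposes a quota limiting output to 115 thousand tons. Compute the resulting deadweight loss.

$704.17 thousand

Competitive equilibrium: 233.75 − 0.05q = 115 + 0.7q → q* = 158.3333, p* = 225.8333.
At q = 115: demand price = 233.75 − 0.05·115 = 228; supply price = 115 + 0.7·115 = 195.5.
Δq = 158.3333 − 115 = 43.3333; wedge = 228 − 195.5 = 32.5.
DWL = ½ × 43.3333 × 32.5 = $704.17 thousand.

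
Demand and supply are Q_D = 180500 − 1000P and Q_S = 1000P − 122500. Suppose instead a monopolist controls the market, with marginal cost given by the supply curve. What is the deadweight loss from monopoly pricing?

In inverse form: demand P = 180.5 − 0.001Q, supply P = 122.5 + 0.001Q.
Competitive equilibrium: 180.5 − 0.001Q = 122.5 + 0.001Q → Q* = 29000, P* = 151.5.
Marginal revenue: MR = 180.5 − 0.002Q. Set MR = MC: 180.5 − 0.002Q = 122.5 + 0.001Q → Q_m = 19333.3333333.
Price P_m = 180.5 − 0.001·19333.3333333 = 161.1666667; MC(Q_m) = 122.5 + 0.001·19333.3333333 = 141.8333333.
Competitive Q* = 29000, so ΔQ = 9666.6666667; wedge = 161.1666667 − 141.8333333 = 19.3333334.
The triangle = ½ × 9666.6666667 × 19.3333334 = 93444.44.

93444.44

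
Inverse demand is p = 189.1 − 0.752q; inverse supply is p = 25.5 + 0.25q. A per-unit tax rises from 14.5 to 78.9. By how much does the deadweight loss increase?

3001.48

Competitive equilibrium: 189.1 − 0.752q = 25.5 + 0.25q → q* = 163.2735, p* = 66.3184.
For a per-unit tax t: Δq = t/1.002, so DWL = ½·t·(t/1.002) = t²/2.004.
At t = 14.5: DWL = 104.915. At t = 78.9: DWL = 3106.392.
Increase = 3106.392 − 104.915 = 3001.48.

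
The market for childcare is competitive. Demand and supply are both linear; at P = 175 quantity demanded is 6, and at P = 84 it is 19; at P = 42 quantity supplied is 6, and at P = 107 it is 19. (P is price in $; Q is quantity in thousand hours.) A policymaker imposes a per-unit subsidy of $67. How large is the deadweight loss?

$187.04 thousand

Demand slope = (84 − 175)/(19 − 6) = −7, so P = 217 − 7Q.
Supply slope = (107 − 42)/(19 − 6) = 5, so P = 12 + 5Q.
Competitive equilibrium: 217 − 7Q = 12 + 5Q → Q* = 17.0833, P* = 97.4167.
The subsidy lowers effective supply by 67: P = 5Q − 55.
New quantity: 217 − 7Q = 5Q − 55 → Q' = 22.6667.
Overproduction ΔQ = 22.6667 − 17.0833 = 5.5834; wedge = subsidy = 67.
Deadweight loss = ½ × 5.5834 × 67 = $187.04 thousand.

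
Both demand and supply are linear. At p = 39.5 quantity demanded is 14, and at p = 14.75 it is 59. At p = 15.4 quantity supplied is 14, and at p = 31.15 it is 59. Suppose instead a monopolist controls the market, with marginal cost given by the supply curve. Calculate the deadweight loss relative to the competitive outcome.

107.66

Demand slope = (14.75 − 39.5)/(59 − 14) = −0.55, so p = 47.2 − 0.55q.
Supply slope = (31.15 − 15.4)/(59 − 14) = 0.35, so p = 10.5 + 0.35q.
Competitive equilibrium: 47.2 − 0.55q = 10.5 + 0.35q → q* = 40.7778, p* = 24.7722.
Marginal revenue: MR = 47.2 − 1.1q. Set MR = MC: 47.2 − 1.1q = 10.5 + 0.35q → q_m = 25.3103.
Price p_m = 47.2 − 0.55·25.3103 = 33.2793; MC(q_m) = 10.5 + 0.35·25.3103 = 19.3586.
Competitive q* = 40.7778, so Δq = 15.4675; wedge = 33.2793 − 19.3586 = 13.9207.
DWL = ½ × 15.4675 × 13.9207 = 107.66.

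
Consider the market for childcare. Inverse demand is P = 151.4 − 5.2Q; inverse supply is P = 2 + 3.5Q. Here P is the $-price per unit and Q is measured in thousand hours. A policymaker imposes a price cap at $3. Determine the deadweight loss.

Competitive equilibrium: 151.4 − 5.2Q = 2 + 3.5Q → Q* = 17.1724, P* = 62.1034.
At the ceiling P = 3, quantity supplied = (3 − 2)/3.5 = 0.2857.
Willingness to pay at Q' = 0.2857: 151.4 − 5.2·0.2857 = 149.9144.
ΔQ = 17.1724 − 0.2857 = 16.8867; wedge = 149.9144 − 3 = 146.9144.
Deadweight loss = ½ × 16.8867 × 146.9144 = $1240.45 thousand.

$1240.45 thousand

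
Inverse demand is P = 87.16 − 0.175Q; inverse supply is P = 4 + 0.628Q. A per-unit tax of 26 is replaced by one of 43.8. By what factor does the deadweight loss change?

Competitive equilibrium: 87.16 − 0.175Q = 4 + 0.628Q → Q* = 103.5616, P* = 69.0367.
For a per-unit tax t: ΔQ = t/0.803, so DWL = ½·t·(t/0.803) = t²/1.606.
At t = 26: DWL = 420.922. At t = 43.8: DWL = 1194.545.
Ratio = (43.8/26)² = 2.838.

2.838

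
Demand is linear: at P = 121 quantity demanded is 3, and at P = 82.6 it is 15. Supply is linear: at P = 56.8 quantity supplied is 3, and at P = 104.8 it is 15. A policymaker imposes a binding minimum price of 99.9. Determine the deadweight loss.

Demand slope = (82.6 − 121)/(15 − 3) = −3.2, so P = 130.6 − 3.2Q.
Supply slope = (104.8 − 56.8)/(15 − 3) = 4, so P = 44.8 + 4Q.
Competitive equilibrium: 130.6 − 3.2Q = 44.8 + 4Q → Q* = 11.9167, P* = 92.4667.
At the floor P = 99.9, quantity demanded = (130.6 − 99.9)/3.2 = 9.5938.
Sellers' marginal cost at Q' = 9.5938: 44.8 + 4·9.5938 = 83.1752.
ΔQ = 11.9167 − 9.5938 = 2.3229; wedge = 99.9 − 83.1752 = 16.7248.
DWL = ½ × 2.3229 × 16.7248 = 19.43.

19.43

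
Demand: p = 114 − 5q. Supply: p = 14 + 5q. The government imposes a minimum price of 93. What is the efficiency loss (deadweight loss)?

168.20

Competitive equilibrium: 114 − 5q = 14 + 5q → q* = 10, p* = 64.
At the floor p = 93, quantity demanded = (114 − 93)/5 = 4.2.
Sellers' marginal cost at q' = 4.2: 14 + 5·4.2 = 35.
Δq = 10 − 4.2 = 5.8; wedge = 93 − 35 = 58.
Welfare loss = ½ × 5.8 × 58 = 168.20.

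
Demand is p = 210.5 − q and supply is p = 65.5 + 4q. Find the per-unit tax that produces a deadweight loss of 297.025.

Competitive equilibrium: 210.5 − q = 65.5 + 4q → q* = 29, p* = 181.5.
A tax t gives Δq = t/5 and wedge t, so DWL = t²/10.
t²/10 = 297.025 → t² = 2970.25 → t = 54.5.

54.5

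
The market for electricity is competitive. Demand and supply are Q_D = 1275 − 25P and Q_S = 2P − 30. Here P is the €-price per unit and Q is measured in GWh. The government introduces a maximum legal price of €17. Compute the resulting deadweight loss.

In inverse form: demand P = 51 − 0.04Q, supply P = 15 + 0.5Q.
Competitive equilibrium: 51 − 0.04Q = 15 + 0.5Q → Q* = 66.6667, P* = 48.3333.
At the ceiling P = 17, quantity supplied = (17 − 15)/0.5 = 4.
Willingness to pay at Q' = 4: 51 − 0.04·4 = 50.84.
ΔQ = 66.6667 − 4 = 62.6667; wedge = 50.84 − 17 = 33.84.
Deadweight loss = ½ × 62.6667 × 33.84 = €1060.32.

€1060.32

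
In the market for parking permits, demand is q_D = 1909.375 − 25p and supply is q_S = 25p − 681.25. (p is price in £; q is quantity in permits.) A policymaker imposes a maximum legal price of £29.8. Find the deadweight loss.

£12113.75

In inverse form: demand p = 76.375 − 0.04q, supply p = 27.25 + 0.04q.
Competitive equilibrium: 76.375 − 0.04q = 27.25 + 0.04q → q* = 614.0625, p* = 51.8125.
At the ceiling p = 29.8, quantity supplied = (29.8 − 27.25)/0.04 = 63.75.
Willingness to pay at q' = 63.75: 76.375 − 0.04·63.75 = 73.825.
Δq = 614.0625 − 63.75 = 550.3125; wedge = 73.825 − 29.8 = 44.025.
Welfare loss = ½ × 550.3125 × 44.025 = £12113.75.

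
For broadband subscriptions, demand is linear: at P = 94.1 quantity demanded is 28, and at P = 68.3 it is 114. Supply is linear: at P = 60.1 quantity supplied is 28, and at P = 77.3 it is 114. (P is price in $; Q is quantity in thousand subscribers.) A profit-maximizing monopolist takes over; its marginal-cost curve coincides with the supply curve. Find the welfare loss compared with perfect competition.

$324 thousand

Demand slope = (68.3 − 94.1)/(114 − 28) = −0.3, so P = 102.5 − 0.3Q.
Supply slope = (77.3 − 60.1)/(114 − 28) = 0.2, so P = 54.5 + 0.2Q.
Competitive equilibrium: 102.5 − 0.3Q = 54.5 + 0.2Q → Q* = 96, P* = 73.7.
Marginal revenue: MR = 102.5 − 0.6Q. Set MR = MC: 102.5 − 0.6Q = 54.5 + 0.2Q → Q_m = 60.
Price P_m = 102.5 − 0.3·60 = 84.5; MC(Q_m) = 54.5 + 0.2·60 = 66.5.
Competitive Q* = 96, so ΔQ = 36; wedge = 84.5 − 66.5 = 18.
The triangle = ½ × 36 × 18 = $324 thousand.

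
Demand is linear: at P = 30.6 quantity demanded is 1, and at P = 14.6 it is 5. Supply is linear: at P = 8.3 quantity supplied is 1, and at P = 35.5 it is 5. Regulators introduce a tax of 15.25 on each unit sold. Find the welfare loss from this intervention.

10.77

Demand slope = (14.6 − 30.6)/(5 − 1) = −4, so P = 34.6 − 4Q.
Supply slope = (35.5 − 8.3)/(5 − 1) = 6.8, so P = 1.5 + 6.8Q.
Competitive equilibrium: 34.6 − 4Q = 1.5 + 6.8Q → Q* = 3.0648, P* = 22.3407.
With the tax, the buyer price exceeds the seller price by 15.25: (34.6 − 4Q) − (1.5 + 6.8Q) = 15.25 → Q' = 1.6528.
ΔQ = 3.0648 − 1.6528 = 1.412; the wedge equals the tax, 15.25.
Deadweight loss = ½ × 1.412 × 15.25 = 10.77.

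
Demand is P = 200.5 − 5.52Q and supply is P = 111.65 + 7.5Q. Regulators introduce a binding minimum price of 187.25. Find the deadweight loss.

127.40

Competitive equilibrium: 200.5 − 5.52Q = 111.65 + 7.5Q → Q* = 6.8241, P* = 162.8309.
At the floor P = 187.25, quantity demanded = (200.5 − 187.25)/5.52 = 2.4004.
Sellers' marginal cost at Q' = 2.4004: 111.65 + 7.5·2.4004 = 129.653.
ΔQ = 6.8241 − 2.4004 = 4.4237; wedge = 187.25 − 129.653 = 57.597.
Deadweight loss = ½ × 4.4237 × 57.597 = 127.40.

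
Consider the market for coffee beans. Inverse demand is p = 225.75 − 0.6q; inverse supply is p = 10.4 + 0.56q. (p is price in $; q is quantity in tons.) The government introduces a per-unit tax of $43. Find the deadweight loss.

$796.98

Competitive equilibrium: 225.75 − 0.6q = 10.4 + 0.56q → q* = 185.6466, p* = 114.3621.
With the tax, the buyer price exceeds the seller price by 43: (225.75 − 0.6q) − (10.4 + 0.56q) = 43 → q' = 148.5776.
Δq = 185.6466 − 148.5776 = 37.069; the wedge equals the tax, 43.
DWL = ½ × 37.069 × 43 = $796.98.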